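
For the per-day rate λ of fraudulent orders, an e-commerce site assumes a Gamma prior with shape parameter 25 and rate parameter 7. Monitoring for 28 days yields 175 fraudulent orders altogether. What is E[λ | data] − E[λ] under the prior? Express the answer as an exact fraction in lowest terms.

15/7

Total count 175 over total exposure 28 days.
Gamma(α, β) with Poisson data over total exposure Σt gives posterior Gamma(α+Σx, β+Σt) = Gamma(200, 35).
Posterior mean = 200/35 = 40/7; prior mean = 25/7 = 25/7. Difference = 40/7 − 25/7 = 15/7.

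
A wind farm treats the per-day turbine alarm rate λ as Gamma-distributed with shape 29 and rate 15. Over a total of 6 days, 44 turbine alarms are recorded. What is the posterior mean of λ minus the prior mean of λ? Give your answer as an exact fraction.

54/35

Total count 44 over total exposure 6 days.
Gamma(α, β) with Poisson data over total exposure Σt gives posterior Gamma(α+Σx, β+Σt) = Gamma(73, 21).
Posterior mean = 73/21 = 73/21; prior mean = 29/15 = 29/15. Difference = 73/21 − 29/15 = 54/35.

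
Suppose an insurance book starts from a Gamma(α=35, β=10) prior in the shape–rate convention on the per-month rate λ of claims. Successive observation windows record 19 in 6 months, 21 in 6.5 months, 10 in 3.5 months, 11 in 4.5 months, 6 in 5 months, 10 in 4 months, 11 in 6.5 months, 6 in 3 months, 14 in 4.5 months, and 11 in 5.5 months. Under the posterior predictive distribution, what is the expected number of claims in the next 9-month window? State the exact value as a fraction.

1386/59

Total count: 19 + 21 + 10 + 11 + 6 + 10 + 11 + 6 + 14 + 11 = 119.
Total exposure: 6 + 6.5 + 3.5 + 4.5 + 5 + 4 + 6.5 + 3 + 4.5 + 5.5 = 49 months.
The Gamma prior is conjugate for the Poisson rate, so λ | data ~ Gamma(35+119, 10+49) = Gamma(154, 59).
Predictive mean over a 9-month window = T·E[λ|data] = 9·154/59 = 1386/59.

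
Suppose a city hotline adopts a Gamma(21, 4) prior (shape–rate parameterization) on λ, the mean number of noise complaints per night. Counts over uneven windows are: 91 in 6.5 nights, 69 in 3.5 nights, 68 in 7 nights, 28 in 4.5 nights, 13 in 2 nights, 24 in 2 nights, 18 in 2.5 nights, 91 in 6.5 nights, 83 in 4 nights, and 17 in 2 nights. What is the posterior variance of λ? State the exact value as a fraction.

Total count: 91 + 69 + 68 + 28 + 13 + 24 + 18 + 91 + 83 + 17 = 502.
Total exposure: 6.5 + 3.5 + 7 + 4.5 + 2 + 2 + 2.5 + 6.5 + 4 + 2 = 40.5 nights.
Gamma(α, β) with Poisson data over total exposure Σt gives posterior Gamma(α+Σx, β+Σt) = Gamma(523, 89/2).
Posterior variance = α'/β'² = 523/(7921/4) = 2092/7921.

2092/7921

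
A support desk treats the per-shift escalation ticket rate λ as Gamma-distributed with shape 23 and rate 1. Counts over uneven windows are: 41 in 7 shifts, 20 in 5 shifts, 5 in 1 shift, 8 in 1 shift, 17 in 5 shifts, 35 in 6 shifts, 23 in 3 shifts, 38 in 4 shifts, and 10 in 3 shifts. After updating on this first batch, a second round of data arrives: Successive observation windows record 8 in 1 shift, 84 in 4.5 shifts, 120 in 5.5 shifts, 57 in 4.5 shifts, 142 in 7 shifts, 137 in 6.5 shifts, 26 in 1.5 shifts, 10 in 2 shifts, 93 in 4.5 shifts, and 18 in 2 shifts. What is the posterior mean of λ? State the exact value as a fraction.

61/5

Total count: 41 + 20 + 5 + 8 + 17 + 35 + 23 + 38 + 10 = 197.
Total exposure: 7 + 5 + 1 + 1 + 5 + 6 + 3 + 4 + 3 = 35 shifts.
After the first batch: Gamma(23 + 197, 1 + 35) = Gamma(220, 36).
Total count: 8 + 84 + 120 + 57 + 142 + 137 + 26 + 10 + 93 + 18 = 695.
Total exposure: 1 + 4.5 + 5.5 + 4.5 + 7 + 6.5 + 1.5 + 2 + 4.5 + 2 = 39 shifts.
After the second batch: Gamma(220 + 695, 36 + 39) = Gamma(915, 75).
Posterior mean = α'/β' = 915/75 = 61/5.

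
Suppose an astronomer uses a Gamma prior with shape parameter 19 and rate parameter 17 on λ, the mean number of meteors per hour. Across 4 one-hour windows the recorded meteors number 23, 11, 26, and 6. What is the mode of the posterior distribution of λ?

Total count: 23 + 11 + 26 + 6 = 66.
Total exposure: 4 hours.
Posterior: α' = 19 + 66 = 85, β' = 17 + 4 = 21.
Posterior mode = (α'−1)/β' = 84/21 = 4.

4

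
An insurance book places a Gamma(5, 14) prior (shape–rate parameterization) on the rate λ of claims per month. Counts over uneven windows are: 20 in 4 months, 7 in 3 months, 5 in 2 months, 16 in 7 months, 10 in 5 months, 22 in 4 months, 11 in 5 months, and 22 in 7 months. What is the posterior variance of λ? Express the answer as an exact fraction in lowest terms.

118/2601

Total count: 20 + 7 + 5 + 16 + 10 + 22 + 11 + 22 = 113.
Total exposure: 4 + 3 + 2 + 7 + 5 + 4 + 5 + 7 = 37 months.
Conjugate update: add total count to the shape and total exposure to the rate, giving Gamma(118, 51).
Posterior variance = α'/β'² = 118/2601.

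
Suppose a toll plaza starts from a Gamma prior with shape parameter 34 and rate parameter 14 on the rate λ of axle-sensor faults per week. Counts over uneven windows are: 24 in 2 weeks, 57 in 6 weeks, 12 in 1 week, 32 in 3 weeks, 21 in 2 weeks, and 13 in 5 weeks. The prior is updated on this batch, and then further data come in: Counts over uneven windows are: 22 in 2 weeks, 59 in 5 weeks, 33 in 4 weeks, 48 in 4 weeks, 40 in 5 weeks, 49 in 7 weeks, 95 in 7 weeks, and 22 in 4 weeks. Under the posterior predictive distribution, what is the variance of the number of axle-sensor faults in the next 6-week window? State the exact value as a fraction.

Total count: 24 + 57 + 12 + 32 + 21 + 13 = 159.
Total exposure: 2 + 6 + 1 + 3 + 2 + 5 = 19 weeks.
After the first batch: Gamma(34 + 159, 14 + 19) = Gamma(193, 33).
Total count: 22 + 59 + 33 + 48 + 40 + 49 + 95 + 22 = 368.
Total exposure: 2 + 5 + 4 + 4 + 5 + 7 + 7 + 4 = 38 weeks.
After the second batch: Gamma(193 + 368, 33 + 38) = Gamma(561, 71).
The posterior predictive for a window of length T is Negative Binomial with variance T·α'·(β'+T)/β'² = 6·561·77/5041 = 259182/5041.

259182/5041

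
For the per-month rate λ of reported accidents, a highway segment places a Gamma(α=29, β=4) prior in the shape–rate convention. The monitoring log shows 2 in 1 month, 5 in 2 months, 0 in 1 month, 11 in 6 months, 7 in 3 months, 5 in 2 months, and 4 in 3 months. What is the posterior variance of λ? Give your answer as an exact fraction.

63/484

Total count: 2 + 5 + 0 + 11 + 7 + 5 + 4 = 34.
Total exposure: 1 + 2 + 1 + 6 + 3 + 2 + 3 = 18 months.
The Gamma prior is conjugate for the Poisson rate, so λ | data ~ Gamma(29+34, 4+18) = Gamma(63, 22).
Posterior variance = α'/β'² = 63/484.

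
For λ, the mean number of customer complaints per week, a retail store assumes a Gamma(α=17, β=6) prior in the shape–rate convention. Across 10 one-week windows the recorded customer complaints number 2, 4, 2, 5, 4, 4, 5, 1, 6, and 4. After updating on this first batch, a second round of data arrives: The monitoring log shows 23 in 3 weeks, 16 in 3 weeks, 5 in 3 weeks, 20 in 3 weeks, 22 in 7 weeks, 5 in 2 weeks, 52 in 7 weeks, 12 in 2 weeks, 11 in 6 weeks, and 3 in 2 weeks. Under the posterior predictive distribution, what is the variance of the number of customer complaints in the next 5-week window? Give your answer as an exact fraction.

Total count: 2 + 4 + 2 + 5 + 4 + 4 + 5 + 1 + 6 + 4 = 37.
Total exposure: 10 weeks.
After the first batch: Gamma(17 + 37, 6 + 10) = Gamma(54, 16).
Total count: 23 + 16 + 5 + 20 + 22 + 5 + 52 + 12 + 11 + 3 = 169.
Total exposure: 3 + 3 + 3 + 3 + 7 + 2 + 7 + 2 + 6 + 2 = 38 weeks.
After the second batch: Gamma(54 + 169, 16 + 38) = Gamma(223, 54).
The posterior predictive for a window of length T is Negative Binomial with variance T·α'·(β'+T)/β'² = 5·223·59/2916 = 65785/2916.

65785/2916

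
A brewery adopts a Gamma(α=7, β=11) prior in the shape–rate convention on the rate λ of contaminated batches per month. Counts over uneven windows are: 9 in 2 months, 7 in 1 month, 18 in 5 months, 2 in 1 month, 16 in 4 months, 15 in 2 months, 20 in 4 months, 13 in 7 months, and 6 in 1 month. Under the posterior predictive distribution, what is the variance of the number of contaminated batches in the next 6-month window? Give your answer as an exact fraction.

Total count: 9 + 7 + 18 + 2 + 16 + 15 + 20 + 13 + 6 = 106.
Total exposure: 2 + 1 + 5 + 1 + 4 + 2 + 4 + 7 + 1 = 27 months.
By Gamma–Poisson conjugacy, the posterior is Gamma(α + Σx, β + Σt) = Gamma(7 + 106, 11 + 27) = Gamma(113, 38).
The posterior predictive for a window of length T is Negative Binomial with variance T·α'·(β'+T)/β'² = 6·113·44/1444 = 7458/361.

7458/361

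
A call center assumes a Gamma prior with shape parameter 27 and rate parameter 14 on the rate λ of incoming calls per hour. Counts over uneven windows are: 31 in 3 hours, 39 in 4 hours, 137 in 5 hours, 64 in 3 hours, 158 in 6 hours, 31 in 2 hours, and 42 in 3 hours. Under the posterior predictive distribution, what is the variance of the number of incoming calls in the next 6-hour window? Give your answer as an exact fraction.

Total count: 31 + 39 + 137 + 64 + 158 + 31 + 42 = 502.
Total exposure: 3 + 4 + 5 + 3 + 6 + 2 + 3 = 26 hours.
Conjugate update: add total count to the shape and total exposure to the rate, giving Gamma(529, 40).
The posterior predictive for a window of length T is Negative Binomial with variance T·α'·(β'+T)/β'² = 6·529·46/1600 = 36501/400.

36501/400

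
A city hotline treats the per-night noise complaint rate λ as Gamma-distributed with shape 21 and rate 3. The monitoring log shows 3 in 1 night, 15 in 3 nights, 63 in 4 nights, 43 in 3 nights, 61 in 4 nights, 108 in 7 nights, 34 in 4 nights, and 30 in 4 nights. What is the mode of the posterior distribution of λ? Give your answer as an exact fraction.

377/33

Total count: 3 + 15 + 63 + 43 + 61 + 108 + 34 + 30 = 357.
Total exposure: 1 + 3 + 4 + 3 + 4 + 7 + 4 + 4 = 30 nights.
Conjugate update: add total count to the shape and total exposure to the rate, giving Gamma(378, 33).
Posterior mode = (α'−1)/β' = 377/33.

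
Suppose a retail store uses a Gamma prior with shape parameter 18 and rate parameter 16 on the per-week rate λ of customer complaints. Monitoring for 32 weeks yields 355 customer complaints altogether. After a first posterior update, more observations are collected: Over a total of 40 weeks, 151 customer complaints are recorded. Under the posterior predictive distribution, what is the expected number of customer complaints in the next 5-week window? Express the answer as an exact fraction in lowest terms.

Total count 355 over total exposure 32 weeks.
After the first batch: Gamma(18 + 355, 16 + 32) = Gamma(373, 48).
Total count 151 over total exposure 40 weeks.
After the second batch: Gamma(373 + 151, 48 + 40) = Gamma(524, 88).
Predictive mean over a 5-week window = T·E[λ|data] = 5·524/88 = 655/22.

655/22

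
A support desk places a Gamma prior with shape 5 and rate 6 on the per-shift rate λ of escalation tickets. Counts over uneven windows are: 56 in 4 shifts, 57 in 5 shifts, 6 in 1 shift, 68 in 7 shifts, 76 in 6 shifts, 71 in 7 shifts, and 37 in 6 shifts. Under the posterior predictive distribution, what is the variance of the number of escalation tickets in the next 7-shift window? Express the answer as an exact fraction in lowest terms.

658/9

Total count: 56 + 57 + 6 + 68 + 76 + 71 + 37 = 371.
Total exposure: 4 + 5 + 1 + 7 + 6 + 7 + 6 = 36 shifts.
Posterior: α' = 5 + 371 = 376, β' = 6 + 36 = 42.
The posterior predictive for a window of length T is Negative Binomial with variance T·α'·(β'+T)/β'² = 7·376·49/1764 = 658/9.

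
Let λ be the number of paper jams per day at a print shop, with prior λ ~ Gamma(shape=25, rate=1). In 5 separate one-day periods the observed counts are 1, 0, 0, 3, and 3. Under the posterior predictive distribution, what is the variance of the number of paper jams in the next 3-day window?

Total count: 1 + 0 + 0 + 3 + 3 = 7.
Total exposure: 5 days.
Posterior: α' = 25 + 7 = 32, β' = 1 + 5 = 6.
The posterior predictive for a window of length T is Negative Binomial with variance T·α'·(β'+T)/β'² = 3·32·9/36 = 24.

24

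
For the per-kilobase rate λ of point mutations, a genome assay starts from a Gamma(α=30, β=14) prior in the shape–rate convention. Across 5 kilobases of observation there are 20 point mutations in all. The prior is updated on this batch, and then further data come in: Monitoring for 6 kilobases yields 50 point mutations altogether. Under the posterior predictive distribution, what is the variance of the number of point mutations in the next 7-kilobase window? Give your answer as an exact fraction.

896/25

Total count 20 over total exposure 5 kilobases.
After the first batch: Gamma(30 + 20, 14 + 5) = Gamma(50, 19).
Total count 50 over total exposure 6 kilobases.
After the second batch: Gamma(50 + 50, 19 + 6) = Gamma(100, 25).
The posterior predictive for a window of length T is Negative Binomial with variance T·α'·(β'+T)/β'² = 7·100·32/625 = 896/25.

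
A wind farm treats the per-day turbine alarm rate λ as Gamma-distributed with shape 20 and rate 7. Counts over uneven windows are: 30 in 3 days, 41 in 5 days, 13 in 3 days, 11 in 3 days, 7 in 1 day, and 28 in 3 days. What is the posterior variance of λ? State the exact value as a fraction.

Total count: 30 + 41 + 13 + 11 + 7 + 28 = 130.
Total exposure: 3 + 5 + 3 + 3 + 1 + 3 = 18 days.
The Gamma prior is conjugate for the Poisson rate, so λ | data ~ Gamma(20+130, 7+18) = Gamma(150, 25).
Posterior variance = α'/β'² = 150/625 = 6/25.

6/25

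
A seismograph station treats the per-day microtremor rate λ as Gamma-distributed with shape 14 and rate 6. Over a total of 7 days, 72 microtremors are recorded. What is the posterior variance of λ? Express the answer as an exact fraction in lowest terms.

Total count 72 over total exposure 7 days.
Posterior: α' = 14 + 72 = 86, β' = 6 + 7 = 13.
Posterior variance = α'/β'² = 86/169.

86/169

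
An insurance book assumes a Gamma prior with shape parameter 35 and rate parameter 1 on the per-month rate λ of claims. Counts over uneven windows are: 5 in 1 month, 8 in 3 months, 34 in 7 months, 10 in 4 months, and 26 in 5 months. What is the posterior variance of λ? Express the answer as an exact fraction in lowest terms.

Total count: 5 + 8 + 34 + 10 + 26 = 83.
Total exposure: 1 + 3 + 7 + 4 + 5 = 20 months.
The Gamma prior is conjugate for the Poisson rate, so λ | data ~ Gamma(35+83, 1+20) = Gamma(118, 21).
Posterior variance = α'/β'² = 118/441.

118/441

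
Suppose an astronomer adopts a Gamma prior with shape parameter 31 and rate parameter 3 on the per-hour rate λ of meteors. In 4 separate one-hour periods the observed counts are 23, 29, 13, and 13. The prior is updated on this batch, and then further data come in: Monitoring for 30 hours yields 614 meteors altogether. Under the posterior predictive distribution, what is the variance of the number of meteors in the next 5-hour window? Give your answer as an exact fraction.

151830/1369

Total count: 23 + 29 + 13 + 13 = 78.
Total exposure: 4 hours.
After the first batch: Gamma(31 + 78, 3 + 4) = Gamma(109, 7).
Total count 614 over total exposure 30 hours.
After the second batch: Gamma(109 + 614, 7 + 30) = Gamma(723, 37).
The posterior predictive for a window of length T is Negative Binomial with variance T·α'·(β'+T)/β'² = 5·723·42/1369 = 151830/1369.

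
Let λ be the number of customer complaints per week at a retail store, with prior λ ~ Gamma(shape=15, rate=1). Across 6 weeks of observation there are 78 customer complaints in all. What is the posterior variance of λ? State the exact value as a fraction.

Total count 78 over total exposure 6 weeks.
Conjugate update: add total count to the shape and total exposure to the rate, giving Gamma(93, 7).
Posterior variance = α'/β'² = 93/49.

93/49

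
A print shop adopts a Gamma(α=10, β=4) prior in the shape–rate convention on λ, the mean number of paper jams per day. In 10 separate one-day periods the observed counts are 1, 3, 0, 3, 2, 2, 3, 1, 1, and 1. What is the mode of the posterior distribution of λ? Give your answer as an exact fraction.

13/7

Total count: 1 + 3 + 0 + 3 + 2 + 2 + 3 + 1 + 1 + 1 = 17.
Total exposure: 10 days.
By Gamma–Poisson conjugacy, the posterior is Gamma(α + Σx, β + Σt) = Gamma(10 + 17, 4 + 10) = Gamma(27, 14).
Posterior mode = (α'−1)/β' = 26/14 = 13/7.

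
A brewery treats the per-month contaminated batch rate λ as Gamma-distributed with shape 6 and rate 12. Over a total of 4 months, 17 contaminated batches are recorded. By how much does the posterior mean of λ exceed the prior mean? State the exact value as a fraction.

Total count 17 over total exposure 4 months.
The Gamma prior is conjugate for the Poisson rate, so λ | data ~ Gamma(6+17, 12+4) = Gamma(23, 16).
Posterior mean = 23/16 = 23/16; prior mean = 6/12 = 1/2. Difference = 23/16 − 1/2 = 15/16.

15/16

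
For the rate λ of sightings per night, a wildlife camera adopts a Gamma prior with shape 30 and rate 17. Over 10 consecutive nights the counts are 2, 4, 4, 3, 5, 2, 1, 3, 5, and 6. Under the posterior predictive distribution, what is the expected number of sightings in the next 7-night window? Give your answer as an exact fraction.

Total count: 2 + 4 + 4 + 3 + 5 + 2 + 1 + 3 + 5 + 6 = 35.
Total exposure: 10 nights.
Conjugate update: add total count to the shape and total exposure to the rate, giving Gamma(65, 27).
Predictive mean over a 7-night window = T·E[λ|data] = 7·65/27 = 455/27.

455/27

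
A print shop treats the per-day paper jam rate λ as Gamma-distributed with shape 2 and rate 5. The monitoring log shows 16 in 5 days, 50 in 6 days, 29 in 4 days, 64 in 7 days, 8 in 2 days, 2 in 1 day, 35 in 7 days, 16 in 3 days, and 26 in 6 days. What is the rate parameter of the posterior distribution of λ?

46

Total count: 16 + 50 + 29 + 64 + 8 + 2 + 35 + 16 + 26 = 246.
Total exposure: 5 + 6 + 4 + 7 + 2 + 1 + 7 + 3 + 6 = 41 days.
By Gamma–Poisson conjugacy, the posterior is Gamma(α + Σx, β + Σt) = Gamma(2 + 246, 5 + 41) = Gamma(248, 46).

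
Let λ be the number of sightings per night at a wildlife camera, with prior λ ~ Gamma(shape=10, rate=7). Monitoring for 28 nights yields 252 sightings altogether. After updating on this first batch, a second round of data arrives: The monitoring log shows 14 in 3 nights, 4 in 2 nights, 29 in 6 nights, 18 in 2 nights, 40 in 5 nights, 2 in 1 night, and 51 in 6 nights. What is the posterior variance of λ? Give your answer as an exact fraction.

Total count 252 over total exposure 28 nights.
After the first batch: Gamma(10 + 252, 7 + 28) = Gamma(262, 35).
Total count: 14 + 4 + 29 + 18 + 40 + 2 + 51 = 158.
Total exposure: 3 + 2 + 6 + 2 + 5 + 1 + 6 = 25 nights.
After the second batch: Gamma(262 + 158, 35 + 25) = Gamma(420, 60).
Posterior variance = α'/β'² = 420/3600 = 7/60.

7/60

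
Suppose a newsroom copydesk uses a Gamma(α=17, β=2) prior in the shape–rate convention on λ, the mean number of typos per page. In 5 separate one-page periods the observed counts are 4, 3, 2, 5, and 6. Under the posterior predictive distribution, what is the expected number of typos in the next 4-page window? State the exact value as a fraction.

Total count: 4 + 3 + 2 + 5 + 6 = 20.
Total exposure: 5 pages.
Posterior: α' = 17 + 20 = 37, β' = 2 + 5 = 7.
Predictive mean over a 4-page window = T·E[λ|data] = 4·37/7 = 148/7.

148/7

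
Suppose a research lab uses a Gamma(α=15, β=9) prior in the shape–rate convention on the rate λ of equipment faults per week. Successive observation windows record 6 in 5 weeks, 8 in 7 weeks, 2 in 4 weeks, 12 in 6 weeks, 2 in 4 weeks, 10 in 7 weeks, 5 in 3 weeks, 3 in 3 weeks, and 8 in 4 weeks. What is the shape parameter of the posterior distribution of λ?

71

Total count: 6 + 8 + 2 + 12 + 2 + 10 + 5 + 3 + 8 = 56.
Total exposure: 5 + 7 + 4 + 6 + 4 + 7 + 3 + 3 + 4 = 43 weeks.
Posterior: α' = 15 + 56 = 71, β' = 9 + 43 = 52.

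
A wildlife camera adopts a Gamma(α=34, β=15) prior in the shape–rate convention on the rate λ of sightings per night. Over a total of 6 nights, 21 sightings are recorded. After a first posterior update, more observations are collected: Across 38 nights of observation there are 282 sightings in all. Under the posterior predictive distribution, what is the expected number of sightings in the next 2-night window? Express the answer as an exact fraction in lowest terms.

674/59

Total count 21 over total exposure 6 nights.
After the first batch: Gamma(34 + 21, 15 + 6) = Gamma(55, 21).
Total count 282 over total exposure 38 nights.
After the second batch: Gamma(55 + 282, 21 + 38) = Gamma(337, 59).
Predictive mean over a 2-night window = T·E[λ|data] = 2·337/59 = 674/59.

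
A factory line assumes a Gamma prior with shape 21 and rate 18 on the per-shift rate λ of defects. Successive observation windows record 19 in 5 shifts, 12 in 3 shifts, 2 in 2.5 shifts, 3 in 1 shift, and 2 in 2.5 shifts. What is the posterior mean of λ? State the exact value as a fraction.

59/32

Total count: 19 + 12 + 2 + 3 + 2 = 38.
Total exposure: 5 + 3 + 2.5 + 1 + 2.5 = 14 shifts.
Gamma(α, β) with Poisson data over total exposure Σt gives posterior Gamma(α+Σx, β+Σt) = Gamma(59, 32).
Posterior mean = α'/β' = 59/32.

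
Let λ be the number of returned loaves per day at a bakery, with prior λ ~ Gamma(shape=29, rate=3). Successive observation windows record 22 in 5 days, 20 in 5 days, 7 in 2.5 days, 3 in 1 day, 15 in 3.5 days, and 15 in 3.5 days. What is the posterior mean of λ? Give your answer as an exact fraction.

222/47

Total count: 22 + 20 + 7 + 3 + 15 + 15 = 82.
Total exposure: 5 + 5 + 2.5 + 1 + 3.5 + 3.5 = 20.5 days.
Gamma(α, β) with Poisson data over total exposure Σt gives posterior Gamma(α+Σx, β+Σt) = Gamma(111, 47/2).
Posterior mean = α'/β' = 111/(47/2) = 222/47.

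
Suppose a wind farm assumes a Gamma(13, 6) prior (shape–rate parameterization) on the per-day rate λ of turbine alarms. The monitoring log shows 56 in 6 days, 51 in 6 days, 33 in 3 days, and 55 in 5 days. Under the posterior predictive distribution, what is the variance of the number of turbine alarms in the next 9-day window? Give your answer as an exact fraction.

1260/13

Total count: 56 + 51 + 33 + 55 = 195.
Total exposure: 6 + 6 + 3 + 5 = 20 days.
The Gamma prior is conjugate for the Poisson rate, so λ | data ~ Gamma(13+195, 6+20) = Gamma(208, 26).
The posterior predictive for a window of length T is Negative Binomial with variance T·α'·(β'+T)/β'² = 9·208·35/676 = 1260/13.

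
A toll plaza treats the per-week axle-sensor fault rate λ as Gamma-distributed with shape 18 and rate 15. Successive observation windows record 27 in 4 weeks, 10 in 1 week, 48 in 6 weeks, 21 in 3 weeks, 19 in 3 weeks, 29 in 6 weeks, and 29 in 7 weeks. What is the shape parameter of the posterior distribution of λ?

Total count: 27 + 10 + 48 + 21 + 19 + 29 + 29 = 183.
Total exposure: 4 + 1 + 6 + 3 + 3 + 6 + 7 = 30 weeks.
Conjugate update: add total count to the shape and total exposure to the rate, giving Gamma(201, 45).

201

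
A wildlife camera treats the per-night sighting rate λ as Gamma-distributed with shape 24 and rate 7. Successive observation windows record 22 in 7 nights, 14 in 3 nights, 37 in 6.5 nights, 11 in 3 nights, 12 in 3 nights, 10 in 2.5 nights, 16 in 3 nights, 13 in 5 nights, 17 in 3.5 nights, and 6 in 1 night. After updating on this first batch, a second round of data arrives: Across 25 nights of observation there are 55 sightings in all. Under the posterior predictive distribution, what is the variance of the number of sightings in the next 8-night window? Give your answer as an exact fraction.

Total count: 22 + 14 + 37 + 11 + 12 + 10 + 16 + 13 + 17 + 6 = 158.
Total exposure: 7 + 3 + 6.5 + 3 + 3 + 2.5 + 3 + 5 + 3.5 + 1 = 37.5 nights.
After the first batch: Gamma(24 + 158, 7 + 37.5) = Gamma(182, 89/2).
Total count 55 over total exposure 25 nights.
After the second batch: Gamma(182 + 55, 89/2 + 25) = Gamma(237, 139/2).
The posterior predictive for a window of length T is Negative Binomial with variance T·α'·(β'+T)/β'² = 8·237·(155/2)/(19321/4) = 587760/19321.

587760/19321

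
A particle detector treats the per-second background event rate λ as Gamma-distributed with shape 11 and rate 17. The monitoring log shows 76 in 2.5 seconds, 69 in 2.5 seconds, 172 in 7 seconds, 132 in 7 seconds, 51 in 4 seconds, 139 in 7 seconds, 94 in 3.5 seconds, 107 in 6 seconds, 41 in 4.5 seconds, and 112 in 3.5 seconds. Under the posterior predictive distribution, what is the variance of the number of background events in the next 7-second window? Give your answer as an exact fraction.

2010008/16641

Total count: 76 + 69 + 172 + 132 + 51 + 139 + 94 + 107 + 41 + 112 = 993.
Total exposure: 2.5 + 2.5 + 7 + 7 + 4 + 7 + 3.5 + 6 + 4.5 + 3.5 = 47.5 seconds.
The Gamma prior is conjugate for the Poisson rate, so λ | data ~ Gamma(11+993, 17+47.5) = Gamma(1004, 129/2).
The posterior predictive for a window of length T is Negative Binomial with variance T·α'·(β'+T)/β'² = 7·1004·(143/2)/(16641/4) = 2010008/16641.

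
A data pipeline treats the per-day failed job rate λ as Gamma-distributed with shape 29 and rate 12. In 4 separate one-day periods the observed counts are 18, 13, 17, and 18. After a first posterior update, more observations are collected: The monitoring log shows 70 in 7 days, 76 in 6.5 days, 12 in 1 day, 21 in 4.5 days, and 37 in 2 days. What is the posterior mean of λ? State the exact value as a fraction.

Total count: 18 + 13 + 17 + 18 = 66.
Total exposure: 4 days.
After the first batch: Gamma(29 + 66, 12 + 4) = Gamma(95, 16).
Total count: 70 + 76 + 12 + 21 + 37 = 216.
Total exposure: 7 + 6.5 + 1 + 4.5 + 2 = 21 days.
After the second batch: Gamma(95 + 216, 16 + 21) = Gamma(311, 37).
Posterior mean = α'/β' = 311/37.

311/37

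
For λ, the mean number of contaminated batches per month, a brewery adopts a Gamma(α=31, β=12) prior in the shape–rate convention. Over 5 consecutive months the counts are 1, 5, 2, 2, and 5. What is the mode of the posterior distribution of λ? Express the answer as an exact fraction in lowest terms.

Total count: 1 + 5 + 2 + 2 + 5 = 15.
Total exposure: 5 months.
Conjugate update: add total count to the shape and total exposure to the rate, giving Gamma(46, 17).
Posterior mode = (α'−1)/β' = 45/17.

45/17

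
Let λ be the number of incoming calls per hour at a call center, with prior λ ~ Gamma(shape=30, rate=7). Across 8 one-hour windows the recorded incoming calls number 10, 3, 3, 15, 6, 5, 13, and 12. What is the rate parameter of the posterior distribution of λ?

Total count: 10 + 3 + 3 + 15 + 6 + 5 + 13 + 12 = 67.
Total exposure: 8 hours.
The Gamma prior is conjugate for the Poisson rate, so λ | data ~ Gamma(30+67, 7+8) = Gamma(97, 15).

15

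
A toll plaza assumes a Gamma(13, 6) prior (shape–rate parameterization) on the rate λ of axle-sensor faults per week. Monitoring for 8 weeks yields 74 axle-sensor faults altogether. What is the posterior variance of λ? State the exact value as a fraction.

Total count 74 over total exposure 8 weeks.
Conjugate update: add total count to the shape and total exposure to the rate, giving Gamma(87, 14).
Posterior variance = α'/β'² = 87/196.

87/196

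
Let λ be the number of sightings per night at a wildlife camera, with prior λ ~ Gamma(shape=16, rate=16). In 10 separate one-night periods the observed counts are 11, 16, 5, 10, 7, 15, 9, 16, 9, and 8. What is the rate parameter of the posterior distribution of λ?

26

Total count: 11 + 16 + 5 + 10 + 7 + 15 + 9 + 16 + 9 + 8 = 106.
Total exposure: 10 nights.
By Gamma–Poisson conjugacy, the posterior is Gamma(α + Σx, β + Σt) = Gamma(16 + 106, 16 + 10) = Gamma(122, 26).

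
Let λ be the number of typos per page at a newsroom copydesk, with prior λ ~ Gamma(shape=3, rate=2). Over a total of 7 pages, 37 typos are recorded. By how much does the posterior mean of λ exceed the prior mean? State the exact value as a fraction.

53/18

Total count 37 over total exposure 7 pages.
Conjugate update: add total count to the shape and total exposure to the rate, giving Gamma(40, 9).
Posterior mean = 40/9 = 40/9; prior mean = 3/2 = 3/2. Difference = 40/9 − 3/2 = 53/18.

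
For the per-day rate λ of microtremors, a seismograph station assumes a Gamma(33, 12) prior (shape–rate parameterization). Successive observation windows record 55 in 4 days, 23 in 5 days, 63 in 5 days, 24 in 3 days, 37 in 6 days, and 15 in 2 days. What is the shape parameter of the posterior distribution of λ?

250

Total count: 55 + 23 + 63 + 24 + 37 + 15 = 217.
Total exposure: 4 + 5 + 5 + 3 + 6 + 2 = 25 days.
Gamma(α, β) with Poisson data over total exposure Σt gives posterior Gamma(α+Σx, β+Σt) = Gamma(250, 37).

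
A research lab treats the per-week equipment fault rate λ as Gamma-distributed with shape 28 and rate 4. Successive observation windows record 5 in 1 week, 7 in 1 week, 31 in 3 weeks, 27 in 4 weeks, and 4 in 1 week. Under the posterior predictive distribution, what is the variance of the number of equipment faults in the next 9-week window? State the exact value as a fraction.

Total count: 5 + 7 + 31 + 27 + 4 = 74.
Total exposure: 1 + 1 + 3 + 4 + 1 = 10 weeks.
Posterior: α' = 28 + 74 = 102, β' = 4 + 10 = 14.
The posterior predictive for a window of length T is Negative Binomial with variance T·α'·(β'+T)/β'² = 9·102·23/196 = 10557/98.

10557/98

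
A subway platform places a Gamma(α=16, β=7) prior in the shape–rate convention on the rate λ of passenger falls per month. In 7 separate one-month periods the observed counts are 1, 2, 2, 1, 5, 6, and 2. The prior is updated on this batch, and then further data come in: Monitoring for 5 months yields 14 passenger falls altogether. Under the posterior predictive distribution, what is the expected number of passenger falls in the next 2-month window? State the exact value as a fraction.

Total count: 1 + 2 + 2 + 1 + 5 + 6 + 2 = 19.
Total exposure: 7 months.
After the first batch: Gamma(16 + 19, 7 + 7) = Gamma(35, 14).
Total count 14 over total exposure 5 months.
After the second batch: Gamma(35 + 14, 14 + 5) = Gamma(49, 19).
Predictive mean over a 2-month window = T·E[λ|data] = 2·49/19 = 98/19.

98/19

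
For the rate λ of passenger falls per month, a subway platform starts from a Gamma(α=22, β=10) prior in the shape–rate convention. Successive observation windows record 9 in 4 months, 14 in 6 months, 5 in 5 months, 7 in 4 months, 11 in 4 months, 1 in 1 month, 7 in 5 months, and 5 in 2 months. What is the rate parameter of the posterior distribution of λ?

Total count: 9 + 14 + 5 + 7 + 11 + 1 + 7 + 5 = 59.
Total exposure: 4 + 6 + 5 + 4 + 4 + 1 + 5 + 2 = 31 months.
Gamma(α, β) with Poisson data over total exposure Σt gives posterior Gamma(α+Σx, β+Σt) = Gamma(81, 41).

41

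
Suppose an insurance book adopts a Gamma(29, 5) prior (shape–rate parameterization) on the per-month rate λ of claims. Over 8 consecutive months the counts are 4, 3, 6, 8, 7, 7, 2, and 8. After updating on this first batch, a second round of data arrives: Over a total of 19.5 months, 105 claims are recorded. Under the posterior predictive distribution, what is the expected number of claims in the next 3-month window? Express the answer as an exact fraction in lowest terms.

Total count: 4 + 3 + 6 + 8 + 7 + 7 + 2 + 8 = 45.
Total exposure: 8 months.
After the first batch: Gamma(29 + 45, 5 + 8) = Gamma(74, 13).
Total count 105 over total exposure 19.5 months.
After the second batch: Gamma(74 + 105, 13 + 19.5) = Gamma(179, 65/2).
Predictive mean over a 3-month window = T·E[λ|data] = 3·179/(65/2) = 1074/65.

1074/65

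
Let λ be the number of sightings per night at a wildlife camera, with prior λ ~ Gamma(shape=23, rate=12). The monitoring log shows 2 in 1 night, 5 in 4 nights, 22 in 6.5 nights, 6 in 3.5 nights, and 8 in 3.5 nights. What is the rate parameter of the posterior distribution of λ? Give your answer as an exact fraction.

Total count: 2 + 5 + 22 + 6 + 8 = 43.
Total exposure: 1 + 4 + 6.5 + 3.5 + 3.5 = 18.5 nights.
Gamma(α, β) with Poisson data over total exposure Σt gives posterior Gamma(α+Σx, β+Σt) = Gamma(66, 61/2).

61/2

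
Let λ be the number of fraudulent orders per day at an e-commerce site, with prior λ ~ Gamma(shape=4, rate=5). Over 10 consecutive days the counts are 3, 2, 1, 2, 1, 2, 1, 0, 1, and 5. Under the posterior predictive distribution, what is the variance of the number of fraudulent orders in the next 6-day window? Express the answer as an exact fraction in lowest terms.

308/25

Total count: 3 + 2 + 1 + 2 + 1 + 2 + 1 + 0 + 1 + 5 = 18.
Total exposure: 10 days.
The Gamma prior is conjugate for the Poisson rate, so λ | data ~ Gamma(4+18, 5+10) = Gamma(22, 15).
The posterior predictive for a window of length T is Negative Binomial with variance T·α'·(β'+T)/β'² = 6·22·21/225 = 308/25.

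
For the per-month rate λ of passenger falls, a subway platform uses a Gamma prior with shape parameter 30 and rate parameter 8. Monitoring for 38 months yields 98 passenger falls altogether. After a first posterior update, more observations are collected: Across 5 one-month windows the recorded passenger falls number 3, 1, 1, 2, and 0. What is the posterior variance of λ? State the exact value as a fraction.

15/289

Total count 98 over total exposure 38 months.
After the first batch: Gamma(30 + 98, 8 + 38) = Gamma(128, 46).
Total count: 3 + 1 + 1 + 2 + 0 = 7.
Total exposure: 5 months.
After the second batch: Gamma(128 + 7, 46 + 5) = Gamma(135, 51).
Posterior variance = α'/β'² = 135/2601 = 15/289.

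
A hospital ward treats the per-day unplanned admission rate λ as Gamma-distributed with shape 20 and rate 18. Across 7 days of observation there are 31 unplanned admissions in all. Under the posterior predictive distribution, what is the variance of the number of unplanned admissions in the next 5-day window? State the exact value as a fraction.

Total count 31 over total exposure 7 days.
Conjugate update: add total count to the shape and total exposure to the rate, giving Gamma(51, 25).
The posterior predictive for a window of length T is Negative Binomial with variance T·α'·(β'+T)/β'² = 5·51·30/625 = 306/25.

306/25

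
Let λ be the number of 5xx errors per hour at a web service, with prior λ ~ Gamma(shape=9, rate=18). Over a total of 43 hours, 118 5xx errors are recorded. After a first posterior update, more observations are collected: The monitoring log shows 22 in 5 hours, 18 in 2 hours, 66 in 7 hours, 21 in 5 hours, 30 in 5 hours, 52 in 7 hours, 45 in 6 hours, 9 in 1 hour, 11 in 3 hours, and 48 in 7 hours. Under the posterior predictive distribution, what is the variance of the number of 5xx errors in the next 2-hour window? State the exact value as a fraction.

Total count 118 over total exposure 43 hours.
After the first batch: Gamma(9 + 118, 18 + 43) = Gamma(127, 61).
Total count: 22 + 18 + 66 + 21 + 30 + 52 + 45 + 9 + 11 + 48 = 322.
Total exposure: 5 + 2 + 7 + 5 + 5 + 7 + 6 + 1 + 3 + 7 = 48 hours.
After the second batch: Gamma(127 + 322, 61 + 48) = Gamma(449, 109).
The posterior predictive for a window of length T is Negative Binomial with variance T·α'·(β'+T)/β'² = 2·449·111/11881 = 99678/11881.

99678/11881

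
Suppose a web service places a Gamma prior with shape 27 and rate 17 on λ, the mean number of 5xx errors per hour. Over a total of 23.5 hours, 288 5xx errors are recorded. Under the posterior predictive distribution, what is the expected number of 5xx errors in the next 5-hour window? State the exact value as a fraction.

350/9

Total count 288 over total exposure 23.5 hours.
The Gamma prior is conjugate for the Poisson rate, so λ | data ~ Gamma(27+288, 17+23.5) = Gamma(315, 81/2).
Predictive mean over a 5-hour window = T·E[λ|data] = 5·315/(81/2) = 350/9.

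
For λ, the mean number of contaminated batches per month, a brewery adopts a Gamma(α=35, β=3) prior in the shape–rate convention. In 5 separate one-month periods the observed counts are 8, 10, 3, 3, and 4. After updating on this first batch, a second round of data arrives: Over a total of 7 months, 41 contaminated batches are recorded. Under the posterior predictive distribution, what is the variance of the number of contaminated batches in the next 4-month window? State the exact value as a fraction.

Total count: 8 + 10 + 3 + 3 + 4 = 28.
Total exposure: 5 months.
After the first batch: Gamma(35 + 28, 3 + 5) = Gamma(63, 8).
Total count 41 over total exposure 7 months.
After the second batch: Gamma(63 + 41, 8 + 7) = Gamma(104, 15).
The posterior predictive for a window of length T is Negative Binomial with variance T·α'·(β'+T)/β'² = 4·104·19/225 = 7904/225.

7904/225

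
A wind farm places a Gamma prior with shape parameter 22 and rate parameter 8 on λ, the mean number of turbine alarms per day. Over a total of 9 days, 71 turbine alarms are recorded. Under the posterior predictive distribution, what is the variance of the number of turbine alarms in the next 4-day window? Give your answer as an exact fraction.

7812/289

Total count 71 over total exposure 9 days.
Gamma(α, β) with Poisson data over total exposure Σt gives posterior Gamma(α+Σx, β+Σt) = Gamma(93, 17).
The posterior predictive for a window of length T is Negative Binomial with variance T·α'·(β'+T)/β'² = 4·93·21/289 = 7812/289.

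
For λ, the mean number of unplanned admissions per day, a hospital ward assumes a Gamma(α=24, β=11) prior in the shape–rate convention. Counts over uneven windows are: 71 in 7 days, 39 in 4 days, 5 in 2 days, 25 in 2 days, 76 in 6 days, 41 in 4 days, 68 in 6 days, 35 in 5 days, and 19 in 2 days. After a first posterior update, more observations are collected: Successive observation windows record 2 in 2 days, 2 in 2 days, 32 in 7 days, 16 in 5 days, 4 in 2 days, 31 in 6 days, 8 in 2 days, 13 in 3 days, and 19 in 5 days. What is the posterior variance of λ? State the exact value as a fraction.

Total count: 71 + 39 + 5 + 25 + 76 + 41 + 68 + 35 + 19 = 379.
Total exposure: 7 + 4 + 2 + 2 + 6 + 4 + 6 + 5 + 2 = 38 days.
After the first batch: Gamma(24 + 379, 11 + 38) = Gamma(403, 49).
Total count: 2 + 2 + 32 + 16 + 4 + 31 + 8 + 13 + 19 = 127.
Total exposure: 2 + 2 + 7 + 5 + 2 + 6 + 2 + 3 + 5 = 34 days.
After the second batch: Gamma(403 + 127, 49 + 34) = Gamma(530, 83).
Posterior variance = α'/β'² = 530/6889.

530/6889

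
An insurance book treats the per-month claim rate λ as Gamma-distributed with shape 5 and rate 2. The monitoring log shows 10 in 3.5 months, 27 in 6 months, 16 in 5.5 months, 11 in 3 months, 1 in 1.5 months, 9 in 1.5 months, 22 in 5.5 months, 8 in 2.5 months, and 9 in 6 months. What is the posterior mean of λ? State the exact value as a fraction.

118/37

Total count: 10 + 27 + 16 + 11 + 1 + 9 + 22 + 8 + 9 = 113.
Total exposure: 3.5 + 6 + 5.5 + 3 + 1.5 + 1.5 + 5.5 + 2.5 + 6 = 35 months.
Gamma(α, β) with Poisson data over total exposure Σt gives posterior Gamma(α+Σx, β+Σt) = Gamma(118, 37).
Posterior mean = α'/β' = 118/37.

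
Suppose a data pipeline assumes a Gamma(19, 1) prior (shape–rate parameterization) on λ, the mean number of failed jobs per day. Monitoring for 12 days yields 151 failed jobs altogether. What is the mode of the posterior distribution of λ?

13

Total count 151 over total exposure 12 days.
By Gamma–Poisson conjugacy, the posterior is Gamma(α + Σx, β + Σt) = Gamma(19 + 151, 1 + 12) = Gamma(170, 13).
Posterior mode = (α'−1)/β' = 169/13 = 13.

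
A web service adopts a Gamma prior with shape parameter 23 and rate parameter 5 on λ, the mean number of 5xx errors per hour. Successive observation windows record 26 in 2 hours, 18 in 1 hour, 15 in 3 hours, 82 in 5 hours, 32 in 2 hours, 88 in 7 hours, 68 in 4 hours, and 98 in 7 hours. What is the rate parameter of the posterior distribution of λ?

36

Total count: 26 + 18 + 15 + 82 + 32 + 88 + 68 + 98 = 427.
Total exposure: 2 + 1 + 3 + 5 + 2 + 7 + 4 + 7 = 31 hours.
Posterior: α' = 23 + 427 = 450, β' = 5 + 31 = 36.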